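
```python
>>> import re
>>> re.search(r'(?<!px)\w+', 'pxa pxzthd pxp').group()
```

A negative assertion filters positions out without eating any characters.
The match spans [0:3] → 'pxa'.

'pxa'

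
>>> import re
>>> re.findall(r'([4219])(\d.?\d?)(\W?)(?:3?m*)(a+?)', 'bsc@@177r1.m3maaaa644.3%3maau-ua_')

[('4', '4.3', '%', 'a')]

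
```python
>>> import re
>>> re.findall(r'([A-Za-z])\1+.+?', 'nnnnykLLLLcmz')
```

The backreference `\1` re-matches whatever the first group consumed, character for character.
Matches: at [0:5] match 'nnnny', group 1 = 'n'; at [6:11] match 'LLLLc', group 1 = 'L'.
`findall` collects group 1 from each match (2 total).

['n', 'L']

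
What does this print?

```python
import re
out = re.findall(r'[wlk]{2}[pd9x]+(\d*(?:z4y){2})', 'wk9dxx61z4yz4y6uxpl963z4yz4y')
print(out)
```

['61z4yz4y']

The pattern matches exactly 2 of one of [wlk], then one or more of one of [pd9x]; then zero or more of a digit, then the literal 'z4y' repeated 2 times (captured).
`findall` collects group 1 from the one match (1 total).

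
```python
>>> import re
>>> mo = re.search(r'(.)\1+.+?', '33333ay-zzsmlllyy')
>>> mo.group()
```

`\1` is not a pattern — it's the concrete string captured by group 1, re-applied verbatim.
`re.search` tries every starting position until one works.
The match spans [0:6] → '33333a'.
Captured: group 1 = '3'.

'33333a'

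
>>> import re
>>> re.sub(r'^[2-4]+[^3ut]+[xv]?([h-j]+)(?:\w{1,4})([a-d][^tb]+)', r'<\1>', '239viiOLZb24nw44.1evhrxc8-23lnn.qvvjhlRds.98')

This matches anchored at the start of the string; then one or more of a character in [2-4], then one or more of any character except [3ut], then optionally one of [xv]; then one or more of a character in [h-j] (captured); then 1 to 4 of a word character (non-capturing group); then a character in [a-d], then one or more of any character except [tb] (captured).
Each match is replaced using the text its own group 1 captured.

'<h>'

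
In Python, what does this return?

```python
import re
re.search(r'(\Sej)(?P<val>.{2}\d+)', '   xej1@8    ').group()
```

'xej1@8'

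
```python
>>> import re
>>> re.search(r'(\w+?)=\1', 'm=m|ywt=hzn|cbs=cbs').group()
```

`\1` has to match the exact text group 1 already captured.
The match spans [0:3] → 'm=m'.

'm=m'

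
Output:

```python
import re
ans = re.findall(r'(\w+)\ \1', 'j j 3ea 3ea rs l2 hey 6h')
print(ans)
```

A backreference is literal: `\1` must see the identical characters the first group matched.
Matches: at [0:3] match 'j j', group 1 = 'j'; at [4:11] match '3ea 3ea', group 1 = '3ea'.
With a single group, `findall` returns only what that group captured — 2 items.

['j', '3ea']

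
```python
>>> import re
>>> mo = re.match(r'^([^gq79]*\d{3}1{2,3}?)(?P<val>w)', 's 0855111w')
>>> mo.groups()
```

('s 0855111', 'w')

The match spans [0:10] → 's 0855111w'.
Captured: group 1 = 's 0855111', group 2 = 'w'.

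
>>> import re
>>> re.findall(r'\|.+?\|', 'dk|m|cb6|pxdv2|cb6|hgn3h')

Matches: at [2:5] → '|m|'; at [8:15] → '|pxdv2|'.
`findall` yields the raw match text (2 of them) because the pattern has no groups.

['|m|', '|pxdv2|']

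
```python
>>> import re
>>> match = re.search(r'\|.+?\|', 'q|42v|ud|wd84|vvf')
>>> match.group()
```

The match spans [1:6] → '|42v|'.

'|42v|'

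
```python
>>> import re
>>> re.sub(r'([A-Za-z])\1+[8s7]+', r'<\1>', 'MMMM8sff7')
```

A backreference is literal: `\1` must see the identical characters the first group matched.
Each match is replaced using the text its own group 1 captured.

'<M><f>'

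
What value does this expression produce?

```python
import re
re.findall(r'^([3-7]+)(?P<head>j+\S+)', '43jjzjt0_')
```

Pattern: anchored at the start of the string; then one or more of a character in [3-7] (captured); then one or more of the literal 'j', then one or more of a non-whitespace character (captured as 'head').
2 groups means the one result is a tuple of 2 captured strings — 1 here.

[('43', 'jjzjt0_')]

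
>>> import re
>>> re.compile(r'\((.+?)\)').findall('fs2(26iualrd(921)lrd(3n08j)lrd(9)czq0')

['26iualrd(921', '3n08j', '9']

Scanning left to right: at [3:17] match '(26iualrd(921)', group 1 = '26iualrd(921'; at [20:27] match '(3n08j)', group 1 = '3n08j'; at [30:33] match '(9)', group 1 = '9'.
One capturing group, so `findall` returns just the captured substring from each match — 3 in all.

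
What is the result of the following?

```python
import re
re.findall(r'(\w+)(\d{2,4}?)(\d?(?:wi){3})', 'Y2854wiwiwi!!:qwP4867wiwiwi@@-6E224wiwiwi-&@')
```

Pattern: one or more of a word character (captured); then 2 to 4 of a digit (lazy) (captured); then optionally a digit, then the literal 'wi' repeated 3 times (captured).
Matches: at [0:11] match 'Y2854wiwiwi', groups = ('Y28', '54', 'wiwiwi'); at [14:27] match 'qwP4867wiwiwi', groups = ('qwP48', '67', 'wiwiwi'); at [30:41] match '6E224wiwiwi', groups = ('6E2', '24', 'wiwiwi').
`findall` packs the 3 group values into a tuple for every match.

[('Y28', '54', 'wiwiwi'), ('qwP48', '67', 'wiwiwi'), ('6E2', '24', 'wiwiwi')]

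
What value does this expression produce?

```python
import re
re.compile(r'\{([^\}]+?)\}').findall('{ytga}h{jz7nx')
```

['ytga']

Walking the string: at [0:6] match '{ytga}', group 1 = 'ytga'.
With a single group, `findall` returns only what that group captured — 1 item.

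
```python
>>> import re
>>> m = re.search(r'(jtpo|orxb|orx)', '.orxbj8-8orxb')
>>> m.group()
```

'orxb'

Branches in `(...|...)` are attempted left-to-right; the first branch that allows the whole pattern to succeed is taken.
Unlike `match`, `search` isn't anchored — it looks for the pattern anywhere in the string.
The match spans [1:5] → 'orxb'.
Captured: group 1 = 'orxb'.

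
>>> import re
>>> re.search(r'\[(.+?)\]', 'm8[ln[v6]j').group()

'[ln[v6]'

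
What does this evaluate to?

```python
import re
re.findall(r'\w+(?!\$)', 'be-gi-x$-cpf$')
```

['be', 'gi', 'cp']

The negative lookaround is zero-width — it rules out positions where the adjacent text would match, without consuming anything.
With no groups in the pattern, `findall` gives back each whole match — 3 here.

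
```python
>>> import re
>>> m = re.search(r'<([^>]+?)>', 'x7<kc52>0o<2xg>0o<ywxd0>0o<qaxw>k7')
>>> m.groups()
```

Unlike `match`, `search` isn't anchored — it looks for the pattern anywhere in the string.
The match spans [2:8] → '<kc52>'.
Captured: group 1 = 'kc52'.

('kc52',)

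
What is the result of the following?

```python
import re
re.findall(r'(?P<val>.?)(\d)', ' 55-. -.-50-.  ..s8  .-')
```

[(' ', '5'), ('', '5'), ('-', '5'), ('', '0'), ('s', '8')]

Pattern: optionally any character (captured as 'val'); then a digit (captured).
`findall` packs the 2 group values into a tuple for every match.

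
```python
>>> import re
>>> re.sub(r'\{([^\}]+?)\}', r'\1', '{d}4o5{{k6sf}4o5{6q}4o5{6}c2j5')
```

Matches: at [0:3] → '{d}'; at [6:13] → '{{k6sf}'; at [16:20] → '{6q}'; at [23:26] → '{6}'.
`\1` in the replacement pulls in group 1's text for each match.

'd4o5{k6sf4o56q4o56c2j5'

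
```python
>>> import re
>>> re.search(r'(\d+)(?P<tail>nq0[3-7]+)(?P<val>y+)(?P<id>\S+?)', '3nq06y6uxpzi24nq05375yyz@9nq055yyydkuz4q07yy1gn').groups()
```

The pattern matches one or more of a digit (captured); then the literal 'nq0', then one or more of a character in [3-7] (captured as 'tail'); then one or more of a literal 'y' (captured as 'val'); then one or more of a non-whitespace character (lazy) (captured as 'id').
With the lazy modifier that quantifier settles for the fewest repetitions that let the rest of the pattern succeed (the atoms after it are unaffected and can still be greedy).
`re.search` scans for the first position where the pattern succeeds.
The match spans [0:7] → '3nq06y6'.
Captured: group 1 = '3', group 2 = 'nq06', group 3 = 'y', group 4 = '6'.

('3', 'nq06', 'y', '6')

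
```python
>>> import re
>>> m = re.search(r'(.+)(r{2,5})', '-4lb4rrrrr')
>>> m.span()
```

(0, 10)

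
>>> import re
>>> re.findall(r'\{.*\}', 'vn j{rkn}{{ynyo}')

['{rkn}{{ynyo}']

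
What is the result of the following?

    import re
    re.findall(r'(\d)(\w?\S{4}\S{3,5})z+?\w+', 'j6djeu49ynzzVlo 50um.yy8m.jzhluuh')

[('6', 'djeu49ynz'), ('5', '0um.yy8m.j')]

Pattern: a digit (captured); then optionally a word character, then exactly 4 of a non-whitespace character, then 3 to 5 of a non-whitespace character (captured); then one or more of a literal 'z' (lazy); then one or more of a word character.
With 2 capturing groups, `findall` returns a 2-tuple per match.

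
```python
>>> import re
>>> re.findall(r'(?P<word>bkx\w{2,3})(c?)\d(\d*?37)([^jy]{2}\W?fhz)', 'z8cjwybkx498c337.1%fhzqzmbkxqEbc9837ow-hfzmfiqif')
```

[('bkx498', 'c', '37', '.1%fhz')]

`findall` packs the 4 group values into a tuple for every match.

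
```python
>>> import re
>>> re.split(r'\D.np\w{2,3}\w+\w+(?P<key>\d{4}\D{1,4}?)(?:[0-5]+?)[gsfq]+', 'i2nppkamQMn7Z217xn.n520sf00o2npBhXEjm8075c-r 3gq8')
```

Because the pattern has a capturing group, `split` also inserts each captured text between the pieces.

['i2nppkamQMn7Z217xn.n520sf00', '8075c-r ', '8']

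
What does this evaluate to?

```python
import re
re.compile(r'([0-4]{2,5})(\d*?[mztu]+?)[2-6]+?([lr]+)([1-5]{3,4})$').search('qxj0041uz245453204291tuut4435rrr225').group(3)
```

'rrr'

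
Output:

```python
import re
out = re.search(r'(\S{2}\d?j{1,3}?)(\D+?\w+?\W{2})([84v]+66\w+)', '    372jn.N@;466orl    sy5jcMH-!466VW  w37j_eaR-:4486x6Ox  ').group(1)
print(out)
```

The pattern matches exactly 2 of a non-whitespace character, then optionally a digit, then 1 to 3 of the literal 'j' (lazy) (captured); then one or more of a non-digit (lazy), then one or more of a word character (lazy), then exactly 2 of a non-word character (captured); then one or more of one of [84v], then the literal '66', then one or more of a word character (captured).
`re.search` scans for the first position where the pattern succeeds.
The match spans [4:19] → '372jn.N@;466orl'.
Captured: group 1 = '372j', group 2 = 'n.N@;', group 3 = '466orl'.

372j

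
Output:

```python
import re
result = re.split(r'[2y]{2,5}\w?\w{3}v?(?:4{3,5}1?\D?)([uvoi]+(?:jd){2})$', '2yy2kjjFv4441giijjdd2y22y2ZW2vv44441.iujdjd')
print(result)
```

['2yy2kjjFv4441giijjdd2', 'iujdjd', '']

This matches 2 to 5 of one of [2y], then optionally a word character, then exactly 3 of a word character; then optionally a literal 'v'; then 3 to 5 of a literal '4', then optionally the literal '1', then optionally a non-digit (non-capturing group); then one or more of one of [uvoi], then the literal 'jd' repeated 2 times (captured); then anchored at the end.
Matches to split on: at [21:43] → 'y22y2ZW2vv44441.iujdjd'.
`re.split` interleaves the captured-group text with the surrounding fragments.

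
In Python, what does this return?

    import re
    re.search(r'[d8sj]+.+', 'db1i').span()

(0, 4)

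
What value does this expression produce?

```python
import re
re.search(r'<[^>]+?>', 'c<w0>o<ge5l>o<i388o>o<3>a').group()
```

Unlike `match`, `search` isn't anchored — it looks for the pattern anywhere in the string.
The match spans [1:5] → '<w0>'.

'<w0>'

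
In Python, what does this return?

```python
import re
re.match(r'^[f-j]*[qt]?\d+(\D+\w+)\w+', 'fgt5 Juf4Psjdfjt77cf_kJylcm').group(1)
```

' Juf4Psjdfjt77cf_kJylc'

The pattern matches anchored at the start of the string; then zero or more of a character in [f-j]; then optionally one of [qt], then one or more of a digit; then one or more of a non-digit, then one or more of a word character (captured); then one or more of a word character.
`re.match` won't scan ahead — the pattern has to work from the very first character.
The match spans [0:27] → 'fgt5 Juf4Psjdfjt77cf_kJylcm'.
Captured: group 1 = ' Juf4Psjdfjt77cf_kJylc'.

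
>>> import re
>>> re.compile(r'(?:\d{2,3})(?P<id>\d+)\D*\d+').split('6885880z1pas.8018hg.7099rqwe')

This matches 2 to 3 of a digit (non-capturing group); then one or more of a digit (captured as 'id'); then zero or more of a non-digit, then one or more of a digit.
Matches to split on: at [0:9] → '6885880z1'; at [13:24] → '8018hg.7099'.
With a capturing group present, the delimiter's captured portion is kept in the result list.

['', '5880', 'pas.', '8', 'rqwe']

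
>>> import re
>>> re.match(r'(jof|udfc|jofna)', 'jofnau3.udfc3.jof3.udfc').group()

`|` is ordered: at each position the engine commits to the first alternative that works.
With `match`, the pattern is implicitly anchored at the beginning.
The match spans [0:3] → 'jof'.
Captured: group 1 = 'jof'.

'jof'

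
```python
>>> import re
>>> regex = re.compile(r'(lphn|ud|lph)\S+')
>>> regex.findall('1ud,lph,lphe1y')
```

['ud']

Because there's exactly one group, `findall` drops the full match and keeps group 1 from the one hit.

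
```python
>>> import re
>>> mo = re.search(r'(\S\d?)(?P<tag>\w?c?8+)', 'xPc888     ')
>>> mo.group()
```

The pattern matches a non-whitespace character, then optionally a digit (captured); then optionally a word character, then optionally the literal 'c', then one or more of the literal '8' (captured as 'tag').
The match spans [0:6] → 'xPc888'.

'xPc888'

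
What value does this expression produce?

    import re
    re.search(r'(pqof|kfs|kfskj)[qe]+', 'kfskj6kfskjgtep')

`re.search` tries every starting position until one works.
Here no position works, so the call returns None.

None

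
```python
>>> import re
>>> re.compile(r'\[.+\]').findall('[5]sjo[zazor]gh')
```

['[5]sjo[zazor]']

With no groups in the pattern, `findall` gives back each whole match — 1 here.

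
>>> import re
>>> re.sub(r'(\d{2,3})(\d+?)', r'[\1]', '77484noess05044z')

'[774]4noess[050]4z'

Lazy quantifiers expand one character at a time until the remainder of the pattern can match.
The replacement refers to a captured group, so each match is rewritten using its own captured text.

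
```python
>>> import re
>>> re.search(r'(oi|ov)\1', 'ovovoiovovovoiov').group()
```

'ovov'

`\1` is not a pattern — it's the concrete string captured by group 1, re-applied verbatim.
The match spans [0:4] → 'ovov'.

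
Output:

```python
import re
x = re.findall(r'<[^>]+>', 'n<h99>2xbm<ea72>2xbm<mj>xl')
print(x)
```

['<h99>', '<ea72>', '<mj>']

`findall` yields the raw match text (3 of them) because the pattern has no groups.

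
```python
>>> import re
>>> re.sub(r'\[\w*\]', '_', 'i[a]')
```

'i_'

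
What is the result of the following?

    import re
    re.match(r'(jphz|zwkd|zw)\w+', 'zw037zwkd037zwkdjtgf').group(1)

The match spans [0:20] → 'zw037zwkd037zwkdjtgf'.
Captured: group 1 = 'zw'.

'zw'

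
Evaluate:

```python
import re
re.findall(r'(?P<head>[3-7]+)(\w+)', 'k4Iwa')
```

[('4', 'Iwa')]

The pattern matches one or more of a character in [3-7] (captured as 'head'); then one or more of a word character (captured).
`findall` packs the 2 group values into a tuple for every match.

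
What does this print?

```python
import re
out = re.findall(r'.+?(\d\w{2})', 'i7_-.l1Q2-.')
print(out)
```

['1Q2']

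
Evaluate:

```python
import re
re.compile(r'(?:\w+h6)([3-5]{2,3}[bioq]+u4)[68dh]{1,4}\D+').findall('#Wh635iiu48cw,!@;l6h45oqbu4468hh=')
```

Because there's exactly one group, `findall` drops the full match and keeps group 1 from the one hit.

['35iiu4']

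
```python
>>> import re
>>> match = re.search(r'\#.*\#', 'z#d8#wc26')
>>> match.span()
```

`search` walks the string left to right and returns the first match it finds.
The match spans [1:5] → '#d8#'.

(1, 5)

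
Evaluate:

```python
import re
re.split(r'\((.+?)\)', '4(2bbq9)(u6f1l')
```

Matches to split on: at [1:8] → '(2bbq9)'.
With a capturing group present, the delimiter's captured portion is kept in the result list.

['4', '2bbq9', '(u6f1l']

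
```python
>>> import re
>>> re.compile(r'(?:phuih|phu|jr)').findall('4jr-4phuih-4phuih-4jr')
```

The regex engine tests alternatives in the order written; an earlier branch that matches wins even if a later one would match more.
Matches: at [1:3] → 'jr'; at [5:10] → 'phuih'; at [12:17] → 'phuih'; at [19:21] → 'jr'.
With no groups in the pattern, `findall` gives back each whole match — 4 here.

['jr', 'phuih', 'phuih', 'jr']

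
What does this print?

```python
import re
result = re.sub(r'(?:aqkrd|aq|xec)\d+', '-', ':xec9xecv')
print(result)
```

:-xecv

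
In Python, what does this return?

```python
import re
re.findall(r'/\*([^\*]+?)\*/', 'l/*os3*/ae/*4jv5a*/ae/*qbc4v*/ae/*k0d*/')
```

['os3', '4jv5a', 'qbc4v', 'k0d']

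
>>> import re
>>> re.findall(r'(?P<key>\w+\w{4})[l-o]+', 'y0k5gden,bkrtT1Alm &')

`findall` collects group 1 from each match (2 total).

['y0k5gde', 'bkrtT1Al']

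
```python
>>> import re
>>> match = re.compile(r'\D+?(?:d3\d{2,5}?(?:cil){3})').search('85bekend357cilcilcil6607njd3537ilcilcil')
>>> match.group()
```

'bekend357cilcilcil'

The pattern matches one or more of a non-digit (lazy); then the literal 'd3', then 2 to 5 of a digit (lazy), then the literal 'cil' repeated 3 times (non-capturing group).
The match spans [2:20] → 'bekend357cilcilcil'.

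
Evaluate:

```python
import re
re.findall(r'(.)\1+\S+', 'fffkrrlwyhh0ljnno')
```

['f']

`\1` is not a pattern — it's the concrete string captured by group 1, re-applied verbatim.
Walking the string: at [0:17] match 'fffkrrlwyhh0ljnno', group 1 = 'f'.
`findall` collects group 1 from the one match (1 total).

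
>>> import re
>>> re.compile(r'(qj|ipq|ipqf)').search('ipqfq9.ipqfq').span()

`|` is ordered: at each position the engine commits to the first alternative that works.
The match spans [0:3] → 'ipq'.

(0, 3)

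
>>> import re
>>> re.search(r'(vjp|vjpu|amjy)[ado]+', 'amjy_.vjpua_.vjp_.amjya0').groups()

('vjpu',)

The match spans [6:11] → 'vjpua'.
Captured: group 1 = 'vjpu'.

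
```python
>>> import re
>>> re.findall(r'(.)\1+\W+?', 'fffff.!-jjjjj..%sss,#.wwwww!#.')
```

['f', 'j', 's', 'w']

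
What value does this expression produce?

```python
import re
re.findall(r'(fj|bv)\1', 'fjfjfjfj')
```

The backreference `\1` re-matches whatever the first group consumed, character for character.
One capturing group, so `findall` returns just the captured substring from each match — 2 in all.

['fj', 'fj']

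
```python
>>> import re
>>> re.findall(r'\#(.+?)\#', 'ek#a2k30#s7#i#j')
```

The `?` after the quantifier makes it lazy — it takes as little as possible before letting the rest of the pattern try.
`findall` collects group 1 from each match (2 total).

['a2k30', 'i']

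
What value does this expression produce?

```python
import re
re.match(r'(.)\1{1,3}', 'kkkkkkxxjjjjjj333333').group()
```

'kkkk'

`\1` has to match the exact text group 1 already captured.
`re.match` only tries the pattern at the start of the string.
The match spans [0:4] → 'kkkk'.
Captured: group 1 = 'k'.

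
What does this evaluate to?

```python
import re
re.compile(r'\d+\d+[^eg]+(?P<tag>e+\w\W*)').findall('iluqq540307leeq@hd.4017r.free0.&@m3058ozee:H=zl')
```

['eeq@', 'ee0.&@', 'ee:']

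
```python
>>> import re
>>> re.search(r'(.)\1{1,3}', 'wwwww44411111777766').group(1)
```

'w'

`\1` has to match the exact text group 1 already captured.
Unlike `match`, `search` isn't anchored — it looks for the pattern anywhere in the string.
The match spans [0:4] → 'wwww'.
Captured: group 1 = 'w'.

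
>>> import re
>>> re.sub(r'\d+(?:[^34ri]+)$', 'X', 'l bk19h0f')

This matches one or more of a digit; then one or more of any character except [34ri] (non-capturing group); then anchored at the end.
Matches: at [4:9] → '19h0f'.
Every occurrence is swapped for 'X'.

'l bkX'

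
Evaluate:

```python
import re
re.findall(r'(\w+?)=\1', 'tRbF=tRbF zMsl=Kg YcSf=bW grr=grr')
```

After group 1 captures some text, `\1` only succeeds where that same text appears again.
`findall` collects group 1 from each match (2 total).

['tRbF', 'grr']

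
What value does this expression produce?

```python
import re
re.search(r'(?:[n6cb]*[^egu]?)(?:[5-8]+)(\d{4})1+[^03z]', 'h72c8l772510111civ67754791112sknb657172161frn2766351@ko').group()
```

'l772510111c'

This matches zero or more of one of [n6cb], then optionally any character except [egu] (non-capturing group); then one or more of a character in [5-8] (non-capturing group); then exactly 4 of a digit (captured); then one or more of the literal '1', then any character except [03z].
`re.search` scans for the first position where the pattern succeeds.
The match spans [5:16] → 'l772510111c'.
Captured: group 1 = '2510'.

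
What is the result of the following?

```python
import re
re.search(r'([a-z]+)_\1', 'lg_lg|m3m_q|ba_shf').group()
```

After group 1 captures some text, `\1` only succeeds where that same text appears again.
`search` walks the string left to right and returns the first match it finds.
The match spans [0:5] → 'lg_lg'.
Captured: group 1 = 'lg'.

'lg_lg'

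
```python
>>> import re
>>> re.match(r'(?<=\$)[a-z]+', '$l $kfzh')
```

None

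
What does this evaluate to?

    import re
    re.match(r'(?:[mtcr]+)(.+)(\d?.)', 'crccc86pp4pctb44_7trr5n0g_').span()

(0, 26)

Pattern: one or more of one of [mtcr] (non-capturing group); then one or more of any character (captured); then optionally a digit, then any character (captured).
`re.match` won't scan ahead — the pattern has to work from the very first character.
The match spans [0:26] → 'crccc86pp4pctb44_7trr5n0g_'.
Captured: group 1 = '86pp4pctb44_7trr5n0g', group 2 = '_'.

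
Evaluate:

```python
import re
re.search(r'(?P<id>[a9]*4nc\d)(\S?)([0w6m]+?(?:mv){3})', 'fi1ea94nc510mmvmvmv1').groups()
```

('a94nc5', '1', '0mmvmvmv')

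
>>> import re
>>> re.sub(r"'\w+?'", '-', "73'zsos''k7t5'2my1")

'73--2my1'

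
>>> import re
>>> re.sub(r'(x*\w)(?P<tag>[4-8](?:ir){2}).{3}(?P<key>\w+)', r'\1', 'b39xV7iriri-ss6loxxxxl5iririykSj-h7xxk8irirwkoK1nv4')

Pattern: zero or more of a literal 'x', then a word character (captured); then a character in [4-8], then the literal 'ir' repeated 2 times (captured as 'tag'); then exactly 3 of any character; then one or more of a word character (captured as 'key').
Matches: at [3:32] → 'xV7iriri-ss6loxxxxl5iririykSj'; at [35:51] → 'xxk8irirwkoK1nv4'.
Each match is replaced using the text its own group 1 captured.

'b39xV-h7xxk'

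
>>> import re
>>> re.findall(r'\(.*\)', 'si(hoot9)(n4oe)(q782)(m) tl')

Walking the string: at [2:24] → '(hoot9)(n4oe)(q782)(m)'.
`findall` yields the raw match text (1 of them) because the pattern has no groups.

['(hoot9)(n4oe)(q782)(m)']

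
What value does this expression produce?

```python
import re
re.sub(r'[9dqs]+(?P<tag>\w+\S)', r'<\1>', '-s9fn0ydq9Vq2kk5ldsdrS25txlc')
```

'-<fn0ydq9Vq2kk5ldsdrS25txlc>'

This matches one or more of one of [9dqs]; then one or more of a word character, then a non-whitespace character (captured as 'tag').
Matches: at [1:28] → 's9fn0ydq9Vq2kk5ldsdrS25txlc'.
`\1` in the replacement pulls in group 1's text for each match.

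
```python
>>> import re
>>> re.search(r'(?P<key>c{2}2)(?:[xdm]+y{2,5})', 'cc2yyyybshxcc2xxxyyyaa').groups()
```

This matches exactly 2 of the literal 'c', then a literal '2' (captured as 'key'); then one or more of one of [xdm], then 2 to 5 of the literal 'y' (non-capturing group).
`re.search` scans for the first position where the pattern succeeds.
The match spans [11:20] → 'cc2xxxyyy'.
Captured: group 1 = 'cc2'.

('cc2',)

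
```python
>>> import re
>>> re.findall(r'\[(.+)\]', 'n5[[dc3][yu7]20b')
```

['[dc3][yu7']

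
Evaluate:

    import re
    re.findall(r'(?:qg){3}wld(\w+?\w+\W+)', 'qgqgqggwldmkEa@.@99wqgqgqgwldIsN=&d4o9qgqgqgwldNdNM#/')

['IsN=&', 'NdNM#/']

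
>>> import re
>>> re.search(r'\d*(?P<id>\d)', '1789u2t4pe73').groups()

('9',)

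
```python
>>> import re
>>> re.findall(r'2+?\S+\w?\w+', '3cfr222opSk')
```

['222opSk']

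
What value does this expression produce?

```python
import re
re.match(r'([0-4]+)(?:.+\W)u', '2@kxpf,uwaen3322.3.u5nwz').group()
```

'2@kxpf,uwaen3322.3.u'

The pattern matches one or more of a character in [0-4] (captured); then one or more of any character, then a non-word character (non-capturing group); then a literal 'u'.
`match` is anchored at position 0; if the pattern doesn't fit there, it returns None.
The match spans [0:20] → '2@kxpf,uwaen3322.3.u'.
Captured: group 1 = '2'.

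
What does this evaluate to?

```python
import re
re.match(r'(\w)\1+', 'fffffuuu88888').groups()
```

('f',)

`\1` is not a pattern — it's the concrete string captured by group 1, re-applied verbatim.
`match` is anchored at position 0; if the pattern doesn't fit there, it returns None.
The match spans [0:5] → 'fffff'.
Captured: group 1 = 'f'.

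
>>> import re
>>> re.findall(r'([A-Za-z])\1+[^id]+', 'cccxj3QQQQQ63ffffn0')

A backreference is literal: `\1` must see the identical characters the first group matched.
`findall` collects group 1 from the one match (1 total).

['c']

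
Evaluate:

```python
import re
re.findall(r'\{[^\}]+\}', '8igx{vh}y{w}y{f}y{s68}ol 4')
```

Scanning left to right: at [4:8] → '{vh}'; at [9:12] → '{w}'; at [13:16] → '{f}'; at [17:22] → '{s68}'.
With no groups in the pattern, `findall` gives back each whole match — 4 here.

['{vh}', '{w}', '{f}', '{s68}']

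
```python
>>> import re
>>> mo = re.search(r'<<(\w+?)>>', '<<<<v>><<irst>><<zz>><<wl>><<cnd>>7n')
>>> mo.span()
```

(2, 7)

`re.search` tries every starting position until one works.
The match spans [2:7] → '<<v>>'.
Captured: group 1 = 'v'.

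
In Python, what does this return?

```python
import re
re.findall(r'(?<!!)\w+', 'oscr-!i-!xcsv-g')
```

['oscr', 'csv', 'g']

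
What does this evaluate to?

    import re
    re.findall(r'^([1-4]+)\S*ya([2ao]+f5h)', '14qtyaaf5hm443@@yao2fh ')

[('14', 'af5h')]

2 groups means the one result is a tuple of 2 captured strings — 1 here.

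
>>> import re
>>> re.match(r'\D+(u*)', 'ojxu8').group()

`re.match` won't scan ahead — the pattern has to work from the very first character.
The match spans [0:4] → 'ojxu'.

'ojxu'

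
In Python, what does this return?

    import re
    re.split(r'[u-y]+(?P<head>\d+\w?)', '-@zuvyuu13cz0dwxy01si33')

['-@z', '13c', 'z0d', '01s', 'i33']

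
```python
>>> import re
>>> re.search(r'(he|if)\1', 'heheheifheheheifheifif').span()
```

(0, 4)

After group 1 captures some text, `\1` only succeeds where that same text appears again.
`re.search` scans for the first position where the pattern succeeds.
The match spans [0:4] → 'hehe'.
Captured: group 1 = 'he'.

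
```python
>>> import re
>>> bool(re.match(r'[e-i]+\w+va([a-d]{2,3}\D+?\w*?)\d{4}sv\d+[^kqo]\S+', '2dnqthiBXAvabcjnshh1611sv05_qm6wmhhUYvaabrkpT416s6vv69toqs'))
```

False

This matches one or more of a character in [e-i], then one or more of a word character, then the literal 'va'; then 2 to 3 of a character in [a-d], then one or more of a non-digit (lazy), then zero or more of a word character (lazy) (captured); then exactly 4 of a digit, then the literal 'sv'; then one or more of a digit, then any character except [kqo]; then one or more of a non-whitespace character.
`re.match` won't scan ahead — the pattern has to work from the very first character.
Here the string doesn't start with a match, so the call returns None, and `bool(None)` is False.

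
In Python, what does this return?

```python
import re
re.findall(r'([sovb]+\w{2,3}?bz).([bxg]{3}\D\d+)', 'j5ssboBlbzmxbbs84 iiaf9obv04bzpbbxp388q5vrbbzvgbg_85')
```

Multiple groups make `findall` return tuples — one 2-tuple for each match.

[('ssboBlbz', 'xbbs84'), ('obv04bz', 'bbxp388'), ('vrbbz', 'gbg_85')]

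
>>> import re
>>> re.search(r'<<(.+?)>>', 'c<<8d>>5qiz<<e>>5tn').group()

'<<8d>>'

A non-greedy quantifier consumes as few characters as it can — just enough that the remainder of the pattern still matches from where it stops; whatever follows it matches normally.
The match spans [1:7] → '<<8d>>'.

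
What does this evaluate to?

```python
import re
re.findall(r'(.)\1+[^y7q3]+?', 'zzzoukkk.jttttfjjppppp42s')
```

['z', 'k', 't', 'j', 'p']

After group 1 captures some text, `\1` only succeeds where that same text appears again.
Scanning left to right: at [0:4] match 'zzzo', group 1 = 'z'; at [5:9] match 'kkk.', group 1 = 'k'; at [10:15] match 'ttttf', group 1 = 't'; at [15:18] match 'jjp', group 1 = 'j'; at [18:23] match 'pppp4', group 1 = 'p'.
One capturing group, so `findall` returns just the captured substring from each match — 5 in all.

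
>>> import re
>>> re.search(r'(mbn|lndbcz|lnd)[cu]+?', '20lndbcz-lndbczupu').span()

(9, 16)

`search` walks the string left to right and returns the first match it finds.
The match spans [9:16] → 'lndbczu'.
Captured: group 1 = 'lndbcz'.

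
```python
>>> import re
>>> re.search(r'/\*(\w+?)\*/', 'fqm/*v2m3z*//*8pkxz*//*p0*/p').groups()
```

('v2m3z',)

The match spans [3:12] → '/*v2m3z*/'.
Captured: group 1 = 'v2m3z'.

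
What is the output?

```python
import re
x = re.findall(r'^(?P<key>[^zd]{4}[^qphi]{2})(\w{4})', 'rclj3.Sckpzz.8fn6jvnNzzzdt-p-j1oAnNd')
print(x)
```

[('rclj3.', 'Sckp')]

Pattern: anchored at the start of the string; then exactly 4 of any character except [zd], then exactly 2 of any character except [qphi] (captured as 'key'); then exactly 4 of a word character (captured).
Scanning left to right: at [0:10] match 'rclj3.Sckp', groups = ('rclj3.', 'Sckp').
Multiple groups make `findall` return tuples — one 2-tuple for the one match.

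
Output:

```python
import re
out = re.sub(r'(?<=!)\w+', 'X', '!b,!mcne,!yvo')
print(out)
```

The lookaround is zero-width — it requires the adjacent text to match without consuming it, so the asserted text isn't part of the match.
Matches: at [1:2] → 'b'; at [4:8] → 'mcne'; at [10:13] → 'yvo'.
Every occurrence is swapped for 'X'.

!X,!X,!X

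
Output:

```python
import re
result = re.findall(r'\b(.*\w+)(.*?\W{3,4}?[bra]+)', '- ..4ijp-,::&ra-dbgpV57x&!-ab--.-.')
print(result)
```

[('4ijp-,::&ra-dbgpV57x', '&!-ab')]

Pattern: a word boundary (`\b`, zero-width); then zero or more of any character, then one or more of a word character (captured); then zero or more of any character (lazy), then 3 to 4 of a non-word character (lazy), then one or more of one of [bra] (captured).
With 2 capturing groups, `findall` returns a 2-tuple per match.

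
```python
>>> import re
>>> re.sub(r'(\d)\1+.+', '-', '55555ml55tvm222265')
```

`\1` is not a pattern — it's the concrete string captured by group 1, re-applied verbatim.
Matches: at [0:18] → '55555ml55tvm222265'.
Every occurrence is swapped for '-'.

'-'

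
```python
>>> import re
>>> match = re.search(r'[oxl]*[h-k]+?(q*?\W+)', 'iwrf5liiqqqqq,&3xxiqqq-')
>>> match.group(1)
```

The match spans [5:15] → 'liiqqqqq,&'.
Captured: group 1 = 'qqqqq,&'.

'qqqqq,&'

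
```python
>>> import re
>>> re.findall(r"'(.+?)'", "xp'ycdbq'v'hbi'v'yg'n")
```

['ycdbq', 'hbi', 'yg']

Walking the string: at [2:9] match "'ycdbq'", group 1 = 'ycdbq'; at [10:15] match "'hbi'", group 1 = 'hbi'; at [16:20] match "'yg'", group 1 = 'yg'.
Because there's exactly one group, `findall` drops the full match and keeps group 1 from each hit.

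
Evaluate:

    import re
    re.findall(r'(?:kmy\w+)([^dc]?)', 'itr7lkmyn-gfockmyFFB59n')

['-', '']

`findall` collects group 1 from each match (2 total).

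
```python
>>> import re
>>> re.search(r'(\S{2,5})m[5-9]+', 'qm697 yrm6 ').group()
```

'yrm6'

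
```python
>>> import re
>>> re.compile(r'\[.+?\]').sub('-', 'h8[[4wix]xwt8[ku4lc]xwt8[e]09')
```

A `+?`/`*?`/`{m,n}?` starts at its minimum and grows only as far as needed for what follows to match.
Each match is replaced by '-'.

'h8-xwt8-xwt8-09'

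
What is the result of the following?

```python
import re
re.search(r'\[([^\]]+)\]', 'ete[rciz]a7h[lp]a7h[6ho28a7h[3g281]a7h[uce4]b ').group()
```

'[rciz]'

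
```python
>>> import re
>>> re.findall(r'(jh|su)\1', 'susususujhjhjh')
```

['su', 'su', 'jh']

`\1` has to match the exact text group 1 already captured.
Scanning left to right: at [0:4] match 'susu', group 1 = 'su'; at [4:8] match 'susu', group 1 = 'su'; at [8:12] match 'jhjh', group 1 = 'jh'.
`findall` collects group 1 from each match (3 total).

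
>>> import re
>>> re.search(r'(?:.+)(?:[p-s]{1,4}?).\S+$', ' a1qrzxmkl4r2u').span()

(0, 14)

Pattern: one or more of any character (non-capturing group); then 1 to 4 of a character in [p-s] (lazy) (non-capturing group); then any character, then one or more of a non-whitespace character; then anchored at the end.
The match spans [0:14] → ' a1qrzxmkl4r2u'.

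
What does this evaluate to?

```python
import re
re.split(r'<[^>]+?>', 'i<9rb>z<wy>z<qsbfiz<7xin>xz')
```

['i', 'z', 'z', 'xz']

Matches to split on: at [1:6] → '<9rb>'; at [7:11] → '<wy>'; at [12:25] → '<qsbfiz<7xin>'.
Splitting on the pattern gives 4 pieces.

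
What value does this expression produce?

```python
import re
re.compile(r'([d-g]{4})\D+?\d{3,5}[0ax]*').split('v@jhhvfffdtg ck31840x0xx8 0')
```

This matches exactly 4 of a character in [d-g] (captured); then one or more of a non-digit (lazy), then 3 to 5 of a digit, then zero or more of one of [0ax].
Matches to split on: at [6:24] → 'fffdtg ck31840x0xx'.
Because the pattern has a capturing group, `split` also inserts each captured text between the pieces.

['v@jhhv', 'fffd', '8 0']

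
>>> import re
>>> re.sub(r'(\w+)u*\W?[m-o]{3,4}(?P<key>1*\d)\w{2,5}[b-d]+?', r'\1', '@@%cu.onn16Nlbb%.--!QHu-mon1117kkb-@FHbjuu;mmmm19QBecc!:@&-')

'@@%cu%.--!QHu-@FHbjuu!:@&-'

Pattern: one or more of a word character (captured); then zero or more of the literal 'u', then optionally a non-word character, then 3 to 4 of a character in [m-o]; then zero or more of a literal '1', then a digit (captured as 'key'); then 2 to 5 of a word character, then one or more of a character in [b-d] (lazy).
Matches: at [3:15] → 'cu.onn16Nlbb'; at [20:34] → 'QHu-mon1117kkb'; at [36:54] → 'FHbjuu;mmmm19QBecc'.
The replacement refers to a captured group, so each match is rewritten using its own captured text.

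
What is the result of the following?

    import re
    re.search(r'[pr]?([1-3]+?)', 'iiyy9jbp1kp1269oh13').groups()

('1',)

The match spans [7:9] → 'p1'.
Captured: group 1 = '1'.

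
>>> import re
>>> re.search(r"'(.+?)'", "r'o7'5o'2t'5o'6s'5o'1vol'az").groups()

The match spans [1:5] → "'o7'".
Captured: group 1 = 'o7'.

('o7',)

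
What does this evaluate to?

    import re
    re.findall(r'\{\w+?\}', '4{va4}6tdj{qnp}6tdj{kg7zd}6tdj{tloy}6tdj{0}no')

['{va4}', '{qnp}', '{kg7zd}', '{tloy}', '{0}']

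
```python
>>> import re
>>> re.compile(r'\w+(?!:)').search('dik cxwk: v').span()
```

Because the assertion is negative and zero-width, positions next to the forbidden text are skipped.
`search` walks the string left to right and returns the first match it finds.
The match spans [0:3] → 'dik'.

(0, 3)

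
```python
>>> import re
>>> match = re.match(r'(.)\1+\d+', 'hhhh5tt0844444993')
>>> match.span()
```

(0, 5)

`re.match` won't scan ahead — the pattern has to work from the very first character.
The match spans [0:5] → 'hhhh5'.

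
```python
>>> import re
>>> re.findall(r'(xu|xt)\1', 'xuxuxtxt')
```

['xu', 'xt']

`\1` has to match the exact text group 1 already captured.
One capturing group, so `findall` returns just the captured substring from each match — 2 in all.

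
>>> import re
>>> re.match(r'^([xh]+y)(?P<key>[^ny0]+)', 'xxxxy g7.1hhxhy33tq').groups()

('xxxxy', ' g7.1hhxh')

Pattern: anchored at the start of the string; then one or more of one of [xh], then the literal 'y' (captured); then one or more of any character except [ny0] (captured as 'key').
With `match`, the pattern is implicitly anchored at the beginning.
The match spans [0:14] → 'xxxxy g7.1hhxh'.
Captured: group 1 = 'xxxxy', group 2 = ' g7.1hhxh'.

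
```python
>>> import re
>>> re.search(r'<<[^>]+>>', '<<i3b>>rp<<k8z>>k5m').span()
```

(0, 7)

`search` walks the string left to right and returns the first match it finds.
The match spans [0:7] → '<<i3b>>'.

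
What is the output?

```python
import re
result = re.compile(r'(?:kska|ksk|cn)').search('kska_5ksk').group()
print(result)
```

Alternation tries branches left to right and keeps the first one that lets the overall match succeed at that position.
`re.search` scans for the first position where the pattern succeeds.
The match spans [0:4] → 'kska'.

kska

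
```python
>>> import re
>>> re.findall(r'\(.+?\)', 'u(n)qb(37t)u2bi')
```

The `?` after the quantifier makes it lazy — it takes as little as possible before letting the rest of the pattern try.
Scanning left to right: at [1:4] → '(n)'; at [6:11] → '(37t)'.
With no groups in the pattern, `findall` gives back each whole match — 2 here.

['(n)', '(37t)']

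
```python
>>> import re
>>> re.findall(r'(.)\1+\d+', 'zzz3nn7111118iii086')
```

After group 1 captures some text, `\1` only succeeds where that same text appears again.
Scanning left to right: at [0:4] match 'zzz3', group 1 = 'z'; at [4:13] match 'nn7111118', group 1 = 'n'; at [13:19] match 'iii086', group 1 = 'i'.
`findall` collects group 1 from each match (3 total).

['z', 'n', 'i']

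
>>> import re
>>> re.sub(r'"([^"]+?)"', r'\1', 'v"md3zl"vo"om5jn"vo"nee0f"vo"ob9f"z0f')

'vmd3zlvoom5jnvonee0fvoob9fz0f'

Matches: at [1:8] → '"md3zl"'; at [10:17] → '"om5jn"'; at [19:26] → '"nee0f"'; at [28:34] → '"ob9f"'.
The replacement refers to a captured group, so each match is rewritten using its own captured text.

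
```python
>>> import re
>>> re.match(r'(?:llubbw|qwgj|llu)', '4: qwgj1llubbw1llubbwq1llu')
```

None

`match` is anchored at position 0; if the pattern doesn't fit there, it returns None.
Here the pattern fails at index 0, so the call returns None.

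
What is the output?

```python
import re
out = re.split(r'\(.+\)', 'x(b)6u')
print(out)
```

Each match becomes a cut point; 2 segments remain.

['x', '6u']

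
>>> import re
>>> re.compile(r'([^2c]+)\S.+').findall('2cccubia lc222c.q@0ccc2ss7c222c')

['ubia l']

With a single group, `findall` returns only what that group captured — 1 item.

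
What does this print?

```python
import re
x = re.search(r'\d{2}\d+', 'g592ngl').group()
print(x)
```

592

The match spans [1:4] → '592'.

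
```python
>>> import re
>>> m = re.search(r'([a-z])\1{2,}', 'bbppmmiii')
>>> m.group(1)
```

'i'

The match spans [6:9] → 'iii'.
Captured: group 1 = 'i'.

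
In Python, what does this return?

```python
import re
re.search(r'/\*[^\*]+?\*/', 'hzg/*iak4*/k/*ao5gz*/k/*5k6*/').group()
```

'/*iak4*/'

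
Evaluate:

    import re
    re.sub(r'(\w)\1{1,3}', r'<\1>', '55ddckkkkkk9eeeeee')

'<5><d>c<k><k>9<e><e>'

A backreference is literal: `\1` must see the identical characters the first group matched.
Matches: at [0:2] → '55'; at [2:4] → 'dd'; at [5:9] → 'kkkk'; at [9:11] → 'kk'; at [12:16] → 'eeee'; ….
Each match is replaced using the text its own group 1 captured.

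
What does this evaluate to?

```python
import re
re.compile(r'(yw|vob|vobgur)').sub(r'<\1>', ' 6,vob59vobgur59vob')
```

' 6,<vob>59<vob>gur59<vob>'

The regex engine tests alternatives in the order written; an earlier branch that matches wins even if a later one would match more.
`\1` in the replacement pulls in group 1's text for each match.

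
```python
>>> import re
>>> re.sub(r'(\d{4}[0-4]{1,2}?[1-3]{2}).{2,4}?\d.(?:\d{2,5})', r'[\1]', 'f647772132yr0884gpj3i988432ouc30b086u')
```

The pattern matches exactly 4 of a digit, then 1 to 2 of a character in [0-4] (lazy), then exactly 2 of a character in [1-3] (captured); then 2 to 4 of any character (lazy), then a digit, then any character; then 2 to 5 of a digit (non-capturing group).
Each match is replaced using the text its own group 1 captured.

'f6[4777213]gpj3i988432ouc30b086u'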